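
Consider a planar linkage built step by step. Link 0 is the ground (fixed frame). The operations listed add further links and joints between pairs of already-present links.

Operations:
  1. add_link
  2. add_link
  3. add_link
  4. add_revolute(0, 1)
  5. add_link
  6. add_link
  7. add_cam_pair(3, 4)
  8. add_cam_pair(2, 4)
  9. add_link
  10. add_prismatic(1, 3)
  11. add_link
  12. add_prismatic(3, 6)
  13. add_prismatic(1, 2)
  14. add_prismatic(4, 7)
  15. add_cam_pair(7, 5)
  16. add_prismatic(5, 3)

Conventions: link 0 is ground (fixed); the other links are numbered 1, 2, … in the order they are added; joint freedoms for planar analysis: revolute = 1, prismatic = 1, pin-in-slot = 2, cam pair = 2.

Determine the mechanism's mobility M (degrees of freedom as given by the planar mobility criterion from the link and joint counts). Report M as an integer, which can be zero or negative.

L=1 J1=0 J2=0
add link → L=2 J1=0 J2=0
add link → L=3 J1=0 J2=0
add link → L=4 J1=0 J2=0
R@0,1 dof=1 J1 → L=4 J1=1 J2=0
add link → L=5 J1=1 J2=0
add link → L=6 J1=1 J2=0
C@3,4 dof=2 J2 → L=6 J1=1 J2=1
C@2,4 dof=2 J2 → L=6 J1=1 J2=2
add link → L=7 J1=1 J2=2
P@1,3 dof=1 J1 → L=7 J1=2 J2=2
add link → L=8 J1=2 J2=2
P@3,6 dof=1 J1 → L=8 J1=3 J2=2
P@1,2 dof=1 J1 → L=8 J1=4 J2=2
P@4,7 dof=1 J1 → L=8 J1=5 J2=2
C@7,5 dof=2 J2 → L=8 J1=5 J2=3
P@5,3 dof=1 J1 → L=8 J1=6 J2=3
M=3(L−1)−2J1−J2=3·7−2·6−3=6

M = 6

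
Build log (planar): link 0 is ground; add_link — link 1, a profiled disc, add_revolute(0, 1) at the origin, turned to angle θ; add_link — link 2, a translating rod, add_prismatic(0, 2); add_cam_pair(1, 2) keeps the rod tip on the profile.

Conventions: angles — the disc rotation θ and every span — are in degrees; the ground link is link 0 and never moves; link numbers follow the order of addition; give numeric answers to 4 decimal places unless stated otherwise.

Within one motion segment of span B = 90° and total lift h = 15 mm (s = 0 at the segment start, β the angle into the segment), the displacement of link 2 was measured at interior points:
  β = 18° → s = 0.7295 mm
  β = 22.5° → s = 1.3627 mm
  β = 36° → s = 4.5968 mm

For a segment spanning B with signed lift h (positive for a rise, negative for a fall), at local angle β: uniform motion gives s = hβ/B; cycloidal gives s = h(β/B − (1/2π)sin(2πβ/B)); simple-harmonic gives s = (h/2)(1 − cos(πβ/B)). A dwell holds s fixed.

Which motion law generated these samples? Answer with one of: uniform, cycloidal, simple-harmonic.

candidates at β/B = r: uniform s = h·r (linear in β); cycloidal s = h·(r − sin(2πr)/(2π)); simple-harmonic s = (h/2)(1 − cos(πr))
β=18°: printed 0.7295 | uniform 3.0000, cycloidal 0.7295, simple-harmonic 1.4324
β=22.5°: printed 1.3627 | uniform 3.7500, cycloidal 1.3627, simple-harmonic 2.1967
β=36°: printed 4.5968 | uniform 6.0000, cycloidal 4.5968, simple-harmonic 5.1824
only one law matches every sample → cycloidal

cycloidal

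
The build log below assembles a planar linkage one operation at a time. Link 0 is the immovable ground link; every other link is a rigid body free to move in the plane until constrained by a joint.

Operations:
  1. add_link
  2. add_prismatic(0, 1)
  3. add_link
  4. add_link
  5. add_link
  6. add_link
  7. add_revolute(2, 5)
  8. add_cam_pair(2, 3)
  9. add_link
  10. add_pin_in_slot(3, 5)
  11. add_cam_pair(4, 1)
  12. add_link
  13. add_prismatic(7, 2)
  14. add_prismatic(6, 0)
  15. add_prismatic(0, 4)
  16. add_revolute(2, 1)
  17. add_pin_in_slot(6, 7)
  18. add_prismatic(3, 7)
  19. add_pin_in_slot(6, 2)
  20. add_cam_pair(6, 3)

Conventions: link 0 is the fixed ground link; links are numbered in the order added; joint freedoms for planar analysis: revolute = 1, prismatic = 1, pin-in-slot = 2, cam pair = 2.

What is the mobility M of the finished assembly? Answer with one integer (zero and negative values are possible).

link 0 = ground. State L|J1|J2 = 1|0|0
+link1  2|0|0
P(0,1) f=1→J1  2|1|0
+link2  3|1|0
+link3  4|1|0
+link4  5|1|0
+link5  6|1|0
R(2,5) f=1→J1  6|2|0
C(2,3) f=2→J2  6|2|1
+link6  7|2|1
PS(3,5) f=2→J2  7|2|2
C(4,1) f=2→J2  7|2|3
+link7  8|2|3
P(7,2) f=1→J1  8|3|3
P(6,0) f=1→J1  8|4|3
P(0,4) f=1→J1  8|5|3
R(2,1) f=1→J1  8|6|3
PS(6,7) f=2→J2  8|6|4
P(3,7) f=1→J1  8|7|4
PS(6,2) f=2→J2  8|7|5
C(6,3) f=2→J2  8|7|6
M = 3(8−1)−2·7−6 = 21−14−6 = 1

M = 1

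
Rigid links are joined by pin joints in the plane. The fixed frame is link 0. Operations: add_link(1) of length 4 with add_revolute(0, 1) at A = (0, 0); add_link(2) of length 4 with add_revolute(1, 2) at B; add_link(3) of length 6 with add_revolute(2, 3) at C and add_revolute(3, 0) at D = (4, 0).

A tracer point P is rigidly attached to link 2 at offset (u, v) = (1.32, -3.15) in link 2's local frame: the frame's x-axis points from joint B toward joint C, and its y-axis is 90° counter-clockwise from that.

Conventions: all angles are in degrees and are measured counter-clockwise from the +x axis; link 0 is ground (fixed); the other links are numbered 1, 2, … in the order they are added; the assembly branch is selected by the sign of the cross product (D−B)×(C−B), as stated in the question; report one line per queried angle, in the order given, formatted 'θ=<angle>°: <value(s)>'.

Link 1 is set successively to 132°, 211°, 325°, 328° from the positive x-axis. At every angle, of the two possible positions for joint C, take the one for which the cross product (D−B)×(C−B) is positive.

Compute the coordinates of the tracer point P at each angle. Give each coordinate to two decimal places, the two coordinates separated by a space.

A=(0,0), D=(4.00,0)
θ=132°: B = A + 4.00·(cos132°, sin132°) = (-2.6765, 2.9726)
θ=132°: |BD| = 7.3084
θ=132°: circle(B,4.00) ∩ circle(D,6.00): a=2.2859, h=3.2825
θ=132°:   candidates: C₊=(0.7468,5.0415) cross=23.990; C₋=(-1.9234,-0.9559) cross=-23.990
θ=132°:   branch + wants cross > 0 → take C=(0.7468,5.0415) (cross=23.990)
θ=132°: ex = (C−B)/|BC| = (0.8558,0.5172); ey = (-0.5172,0.8558)
θ=132°: P = B + 1.32·ex + -3.15·ey = (0.0825,0.9594)
θ=211°: B = A + 4.00·(cos211°, sin211°) = (-3.4287, -2.0602)
θ=211°: |BD| = 7.7090
θ=211°: circle(B,4.00) ∩ circle(D,6.00): a=2.5573, h=3.0757
θ=211°:   candidates: C₊=(-1.7863,1.5871) cross=23.711; C₋=(-0.1424,-4.3406) cross=-23.711
θ=211°:   branch + wants cross > 0 → take C=(-1.7863,1.5871) (cross=23.711)
θ=211°: ex = (C−B)/|BC| = (0.4106,0.9118); ey = (-0.9118,0.4106)
θ=211°: P = B + 1.32·ex + -3.15·ey = (-0.0145,-2.1499)
θ=325°: B = A + 4.00·(cos325°, sin325°) = (3.2766, -2.2943)
θ=325°: |BD| = 2.4056
θ=325°: circle(B,4.00) ∩ circle(D,6.00): a=-2.9541, h=2.6969
θ=325°:   candidates: C₊=(-0.1838,-4.3007) cross=6.488; C₋=(4.9604,-5.9226) cross=-6.488
θ=325°:   branch + wants cross > 0 → take C=(-0.1838,-4.3007) (cross=6.488)
θ=325°: ex = (C−B)/|BC| = (-0.8651,-0.5016); ey = (0.5016,-0.8651)
θ=325°: P = B + 1.32·ex + -3.15·ey = (0.5547,-0.2313)
θ=328°: B = A + 4.00·(cos328°, sin328°) = (3.3922, -2.1197)
θ=328°: |BD| = 2.2051
θ=328°: circle(B,4.00) ∩ circle(D,6.00): a=-3.4324, h=2.0539
θ=328°:   candidates: C₊=(0.4717,-4.8530) cross=4.529; C₋=(4.4205,-5.9852) cross=-4.529
θ=328°:   branch + wants cross > 0 → take C=(0.4717,-4.8530) (cross=4.529)
θ=328°: ex = (C−B)/|BC| = (-0.7301,-0.6833); ey = (0.6833,-0.7301)
θ=328°: P = B + 1.32·ex + -3.15·ey = (0.2760,-0.7218)

θ=132°: 0.08 0.96
θ=211°: -0.01 -2.15
θ=325°: 0.55 -0.23
θ=328°: 0.28 -0.72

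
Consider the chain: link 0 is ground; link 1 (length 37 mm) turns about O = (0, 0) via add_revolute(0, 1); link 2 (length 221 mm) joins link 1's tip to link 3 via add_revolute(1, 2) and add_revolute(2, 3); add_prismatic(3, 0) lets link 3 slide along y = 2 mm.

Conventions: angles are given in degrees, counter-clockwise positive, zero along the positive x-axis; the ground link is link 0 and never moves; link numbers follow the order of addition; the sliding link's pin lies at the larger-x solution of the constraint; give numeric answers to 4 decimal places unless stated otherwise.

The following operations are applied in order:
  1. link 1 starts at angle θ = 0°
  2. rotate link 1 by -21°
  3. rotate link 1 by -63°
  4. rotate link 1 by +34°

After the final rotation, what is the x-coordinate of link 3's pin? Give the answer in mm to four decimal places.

geometry: r = 37 mm, L = 221 mm, e = 2 mm; θ starts at 0°
rotate link 1 by -21°: θ ← 0° -21° = -21°
rotate link 1 by -63°: θ ← -21° -63° = -84°
rotate link 1 by +34°: θ ← -84° +34° = -50°
crank pin P = (r cos θ, r sin θ) = (23.783142, -28.343644)
h = r sin θ − e = -28.343644 − 2 = -30.343644
x = r cos θ + √(L² − h²) = 23.783142 + 218.906974 = 242.690116

242.6901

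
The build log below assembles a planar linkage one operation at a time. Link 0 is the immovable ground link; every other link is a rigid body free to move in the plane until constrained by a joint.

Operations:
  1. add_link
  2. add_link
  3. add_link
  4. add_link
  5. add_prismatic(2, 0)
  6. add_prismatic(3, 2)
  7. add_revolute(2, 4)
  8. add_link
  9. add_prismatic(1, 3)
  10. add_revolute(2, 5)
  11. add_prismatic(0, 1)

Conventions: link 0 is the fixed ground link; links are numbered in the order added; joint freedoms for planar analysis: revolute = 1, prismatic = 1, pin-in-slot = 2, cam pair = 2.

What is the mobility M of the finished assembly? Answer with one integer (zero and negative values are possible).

link 0 = ground. State L|J1|J2 = 1|0|0
+link1  2|0|0
+link2  3|0|0
+link3  4|0|0
+link4  5|0|0
P(2,0) f=1→J1  5|1|0
P(3,2) f=1→J1  5|2|0
R(2,4) f=1→J1  5|3|0
+link5  6|3|0
P(1,3) f=1→J1  6|4|0
R(2,5) f=1→J1  6|5|0
P(0,1) f=1→J1  6|6|0
M = 3(6−1)−2·6−0 = 15−12−0 = 3

M = 3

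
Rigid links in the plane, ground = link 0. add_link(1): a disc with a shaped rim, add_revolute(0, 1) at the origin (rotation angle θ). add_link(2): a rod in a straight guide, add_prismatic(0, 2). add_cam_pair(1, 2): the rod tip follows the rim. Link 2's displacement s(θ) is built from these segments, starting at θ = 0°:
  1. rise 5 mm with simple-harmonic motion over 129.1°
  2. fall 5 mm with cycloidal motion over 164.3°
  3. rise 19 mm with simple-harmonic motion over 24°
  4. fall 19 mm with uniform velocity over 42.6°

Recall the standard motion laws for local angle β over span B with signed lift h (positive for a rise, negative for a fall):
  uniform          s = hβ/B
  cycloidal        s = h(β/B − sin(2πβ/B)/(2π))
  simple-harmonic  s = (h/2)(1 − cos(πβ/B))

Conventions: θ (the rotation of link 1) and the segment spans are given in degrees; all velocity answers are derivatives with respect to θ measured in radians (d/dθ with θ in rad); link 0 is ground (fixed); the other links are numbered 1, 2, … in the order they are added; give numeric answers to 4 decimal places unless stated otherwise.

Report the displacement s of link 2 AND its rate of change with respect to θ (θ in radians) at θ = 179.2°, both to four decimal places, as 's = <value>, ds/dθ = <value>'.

segment 1 (0° to 129.1°, simple-harmonic, h = 5) is passed completely: s = 0.0000 + (5) = 5.0000
θ = 179.2° falls in segment 2 (129.1° to 293.4°, cycloidal, h = -5): β = 179.2 − 129.1 = 50.1°, B = 164.3°; Δs = -5·(0.3049 − sin(2π·0.3049)/(2π)) = -0.7758; s = 5.0000 − 0.7758 = 4.2242
velocity in seg [129.1°–293.4°] (cycloidal), θ in radians: β = 50.1° = 0.8744 rad, B = 164.3° = 2.8676 rad; ds/dθ = (h/B)(1 − cos(2πβ/B)) = ((-5)/2.8676)(1 − cos(2π·0.3049)) = -2.333546 mm/rad

s = 4.2242, ds/dθ = -2.3335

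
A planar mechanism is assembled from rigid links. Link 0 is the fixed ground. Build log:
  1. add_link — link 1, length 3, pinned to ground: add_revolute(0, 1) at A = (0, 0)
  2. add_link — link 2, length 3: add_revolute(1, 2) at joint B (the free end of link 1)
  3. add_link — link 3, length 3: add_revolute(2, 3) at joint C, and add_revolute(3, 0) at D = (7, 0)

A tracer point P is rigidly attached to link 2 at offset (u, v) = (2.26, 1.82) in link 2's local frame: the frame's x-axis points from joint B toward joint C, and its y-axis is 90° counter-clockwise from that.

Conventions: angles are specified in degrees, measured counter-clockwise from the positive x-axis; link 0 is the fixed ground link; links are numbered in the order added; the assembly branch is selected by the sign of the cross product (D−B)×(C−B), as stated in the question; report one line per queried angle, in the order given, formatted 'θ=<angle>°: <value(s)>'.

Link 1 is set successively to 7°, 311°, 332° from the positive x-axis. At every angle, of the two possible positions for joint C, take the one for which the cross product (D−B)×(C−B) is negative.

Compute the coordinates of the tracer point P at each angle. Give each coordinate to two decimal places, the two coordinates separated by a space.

A=(0,0), D=(7.00,0)
θ=7°: B = A + 3.00·(cos7°, sin7°) = (2.9776, 0.3656)
θ=7°: |BD| = 4.0389
θ=7°: circle(B,3.00) ∩ circle(D,3.00): a=2.0195, h=2.2185
θ=7°:   candidates: C₊=(5.1896,2.3922) cross=8.960; C₋=(4.7880,-2.0266) cross=-8.960
θ=7°:   branch - wants cross < 0 → take C=(4.7880,-2.0266) (cross=-8.960)
θ=7°: ex = (C−B)/|BC| = (0.6035,-0.7974); ey = (0.7974,0.6035)
θ=7°: P = B + 2.26·ex + 1.82·ey = (5.7927,-0.3382)
θ=311°: B = A + 3.00·(cos311°, sin311°) = (1.9682, -2.2641)
θ=311°: |BD| = 5.5177
θ=311°: circle(B,3.00) ∩ circle(D,3.00): a=2.7589, h=1.1784
θ=311°:   candidates: C₊=(4.0006,-0.0574) cross=6.502; C₋=(4.9676,-2.2067) cross=-6.502
θ=311°:   branch - wants cross < 0 → take C=(4.9676,-2.2067) (cross=-6.502)
θ=311°: ex = (C−B)/|BC| = (0.9998,0.0191); ey = (-0.0191,0.9998)
θ=311°: P = B + 2.26·ex + 1.82·ey = (4.1929,-0.4012)
θ=332°: B = A + 3.00·(cos332°, sin332°) = (2.6488, -1.4084)
θ=332°: |BD| = 4.5734
θ=332°: circle(B,3.00) ∩ circle(D,3.00): a=2.2867, h=1.9419
θ=332°:   candidates: C₊=(4.2264,1.1433) cross=8.881; C₋=(5.4224,-2.5517) cross=-8.881
θ=332°:   branch - wants cross < 0 → take C=(5.4224,-2.5517) (cross=-8.881)
θ=332°: ex = (C−B)/|BC| = (0.9245,-0.3811); ey = (0.3811,0.9245)
θ=332°: P = B + 2.26·ex + 1.82·ey = (5.4319,-0.5871)

θ=7°: 5.79 -0.34
θ=311°: 4.19 -0.40
θ=332°: 5.43 -0.59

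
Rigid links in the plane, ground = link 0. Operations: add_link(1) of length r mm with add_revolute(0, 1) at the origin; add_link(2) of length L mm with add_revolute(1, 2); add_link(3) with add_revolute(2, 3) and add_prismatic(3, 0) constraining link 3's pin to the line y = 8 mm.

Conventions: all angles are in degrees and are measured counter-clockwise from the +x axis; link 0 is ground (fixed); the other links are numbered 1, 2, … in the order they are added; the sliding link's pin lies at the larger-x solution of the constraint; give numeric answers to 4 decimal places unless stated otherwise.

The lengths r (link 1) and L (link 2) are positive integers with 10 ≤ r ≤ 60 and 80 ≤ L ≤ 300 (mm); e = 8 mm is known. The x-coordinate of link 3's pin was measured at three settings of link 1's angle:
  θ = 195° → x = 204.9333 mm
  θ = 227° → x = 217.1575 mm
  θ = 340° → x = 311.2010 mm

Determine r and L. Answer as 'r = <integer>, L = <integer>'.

constraint per measurement: (x − r cos θ)² + (r sin θ − e)² = L²
subtracting the θ₁ and θ₂ equations cancels the r² and L² terms:
r = (x₁² − x₂²) / (2[(x₁cos θ₁ + e sin θ₁) − (x₂cos θ₂ + e sin θ₂)]) = 55.9999 → r = 56
L² = (x₁ − r cos θ₁)² + (r sin θ₁ − e)² = 67600.0004 → L = 260.0000 → L = 260
check at θ₃=340°: x = 311.2010 (printed 311.2010) ✓

r = 56, L = 260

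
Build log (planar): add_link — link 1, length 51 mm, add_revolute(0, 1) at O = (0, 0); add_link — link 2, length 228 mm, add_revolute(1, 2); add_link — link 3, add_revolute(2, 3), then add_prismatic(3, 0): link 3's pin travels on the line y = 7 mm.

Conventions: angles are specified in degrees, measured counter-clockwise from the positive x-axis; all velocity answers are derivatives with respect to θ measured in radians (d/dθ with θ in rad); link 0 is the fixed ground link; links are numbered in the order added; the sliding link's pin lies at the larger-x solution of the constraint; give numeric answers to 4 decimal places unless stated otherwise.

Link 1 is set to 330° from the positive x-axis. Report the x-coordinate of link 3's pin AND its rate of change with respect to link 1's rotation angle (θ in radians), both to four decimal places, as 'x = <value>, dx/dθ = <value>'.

geometry: r = 51 mm, L = 228 mm, e = 7 mm
crank pin P = (r cos θ, r sin θ) = (44.167296, -25.500000)
h = r sin θ − e = -25.500000 − 7 = -32.500000
x = r cos θ + √(L² − h²) = 44.167296 + 225.671775 = 269.839071
dx/dθ = −r sin θ − h·r cos θ/√(L² − h²) (θ in radians; h = -32.500000) = 31.860729

x = 269.8391, dx/dθ = 31.8607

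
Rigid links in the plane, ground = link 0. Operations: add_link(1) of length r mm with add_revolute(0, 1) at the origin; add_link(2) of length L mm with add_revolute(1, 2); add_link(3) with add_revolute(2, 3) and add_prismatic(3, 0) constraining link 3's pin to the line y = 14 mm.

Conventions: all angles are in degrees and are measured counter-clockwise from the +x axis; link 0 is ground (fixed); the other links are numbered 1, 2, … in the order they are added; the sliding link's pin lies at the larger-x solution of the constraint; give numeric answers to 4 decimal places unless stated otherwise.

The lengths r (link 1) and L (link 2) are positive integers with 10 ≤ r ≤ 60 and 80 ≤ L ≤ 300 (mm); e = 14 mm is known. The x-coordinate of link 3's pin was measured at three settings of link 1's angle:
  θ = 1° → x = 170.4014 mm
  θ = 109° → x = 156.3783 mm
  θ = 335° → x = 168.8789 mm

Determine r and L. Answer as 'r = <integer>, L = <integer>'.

constraint per measurement: (x − r cos θ)² + (r sin θ − e)² = L²
subtracting the θ₁ and θ₂ equations cancels the r² and L² terms:
r = (x₁² − x₂²) / (2[(x₁cos θ₁ + e sin θ₁) − (x₂cos θ₂ + e sin θ₂)]) = 11.0000 → r = 11
L² = (x₁ − r cos θ₁)² + (r sin θ₁ − e)² = 25600.0019 → L = 160.0000 → L = 160
check at θ₃=335°: x = 168.8789 (printed 168.8789) ✓

r = 11, L = 160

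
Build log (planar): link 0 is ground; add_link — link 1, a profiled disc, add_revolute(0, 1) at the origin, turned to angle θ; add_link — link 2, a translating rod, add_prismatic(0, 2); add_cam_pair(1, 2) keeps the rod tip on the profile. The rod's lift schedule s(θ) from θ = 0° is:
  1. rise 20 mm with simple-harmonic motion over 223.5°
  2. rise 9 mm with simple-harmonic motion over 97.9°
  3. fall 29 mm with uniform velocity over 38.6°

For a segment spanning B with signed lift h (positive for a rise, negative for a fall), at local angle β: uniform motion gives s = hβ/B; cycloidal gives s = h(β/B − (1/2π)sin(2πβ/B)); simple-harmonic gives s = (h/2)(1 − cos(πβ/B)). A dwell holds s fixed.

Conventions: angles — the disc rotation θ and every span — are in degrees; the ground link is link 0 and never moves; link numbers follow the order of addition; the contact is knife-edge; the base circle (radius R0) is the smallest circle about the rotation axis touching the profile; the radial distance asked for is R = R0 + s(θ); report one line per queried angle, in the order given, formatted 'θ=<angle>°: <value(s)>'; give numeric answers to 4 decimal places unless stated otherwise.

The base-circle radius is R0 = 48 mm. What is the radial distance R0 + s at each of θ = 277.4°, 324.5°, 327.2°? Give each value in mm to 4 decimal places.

seg 1 [0°–223.5°] simple-harmonic, h=20: full span → s += 20 → s = 20.0000
seg 2 [223.5°–321.4°] simple-harmonic, h=9: θ=277.4° here. β=53.9, B=97.9. 9/2·(1 − cos(π·0.5506)) = 5.2118 → s = 25.2118
seg 2 [223.5°–321.4°] simple-harmonic, h=9: full span → s += 9 → s = 29.0000
seg 3 [321.4°–360°] uniform, h=-29: θ=324.5° here. β=3.1, B=38.6. -29·3.1/38.6 = -2.3290 → s = 26.6710
seg 3 [321.4°–360°] uniform, h=-29: θ=327.2° here. β=5.8, B=38.6. -29·5.8/38.6 = -4.3575 → s = 24.6425
θ=277.4°: R = R0 + s = 48 + 25.2118 = 73.2118
θ=324.5°: R = R0 + s = 48 + 26.6710 = 74.6710
θ=327.2°: R = R0 + s = 48 + 24.6425 = 72.6425

θ=277.4°: 73.2118
θ=324.5°: 74.6710
θ=327.2°: 72.6425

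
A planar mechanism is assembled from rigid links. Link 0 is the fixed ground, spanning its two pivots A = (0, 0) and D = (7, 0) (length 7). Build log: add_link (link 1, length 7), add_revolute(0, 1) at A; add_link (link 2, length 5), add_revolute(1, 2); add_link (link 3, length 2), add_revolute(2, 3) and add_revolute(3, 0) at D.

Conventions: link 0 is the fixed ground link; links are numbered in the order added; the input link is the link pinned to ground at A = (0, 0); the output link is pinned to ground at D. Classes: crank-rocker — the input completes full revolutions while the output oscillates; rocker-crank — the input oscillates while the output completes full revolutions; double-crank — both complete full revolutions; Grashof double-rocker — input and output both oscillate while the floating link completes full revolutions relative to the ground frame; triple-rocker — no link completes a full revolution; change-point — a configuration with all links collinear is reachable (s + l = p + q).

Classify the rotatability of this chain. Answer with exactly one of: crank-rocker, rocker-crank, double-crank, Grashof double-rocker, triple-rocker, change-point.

lengths: ground=7, input=7, coupler=5, output=2
sorted: s=2 (shortest), l=7 (longest), p+q=12
s + l = 9 vs p + q = 12
s + l < p + q (Grashof) with shortest = output link → rocker-crank

rocker-crank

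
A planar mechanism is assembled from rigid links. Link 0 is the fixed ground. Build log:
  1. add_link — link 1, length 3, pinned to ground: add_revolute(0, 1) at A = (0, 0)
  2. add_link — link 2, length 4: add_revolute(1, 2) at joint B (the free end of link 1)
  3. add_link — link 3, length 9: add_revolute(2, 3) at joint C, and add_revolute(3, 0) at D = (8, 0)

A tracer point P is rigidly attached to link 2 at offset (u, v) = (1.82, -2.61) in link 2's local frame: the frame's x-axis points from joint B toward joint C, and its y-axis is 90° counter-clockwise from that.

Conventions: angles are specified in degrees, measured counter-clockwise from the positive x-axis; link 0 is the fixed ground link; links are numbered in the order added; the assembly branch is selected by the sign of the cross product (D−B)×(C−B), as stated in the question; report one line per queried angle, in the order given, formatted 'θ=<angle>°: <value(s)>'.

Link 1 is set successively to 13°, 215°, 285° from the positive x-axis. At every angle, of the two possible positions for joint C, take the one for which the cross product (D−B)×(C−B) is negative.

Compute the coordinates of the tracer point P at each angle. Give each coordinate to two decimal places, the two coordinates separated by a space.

A=(0,0), D=(8.00,0)
θ=13°: B = A + 3.00·(cos13°, sin13°) = (2.9231, 0.6749)
θ=13°: |BD| = 5.1215
θ=13°: circle(B,4.00) ∩ circle(D,9.00): a=-3.7850, h=1.2938
θ=13°:   candidates: C₊=(-0.6584,2.4561) cross=6.626; C₋=(-0.9993,-0.1090) cross=-6.626
θ=13°:   branch - wants cross < 0 → take C=(-0.9993,-0.1090) (cross=-6.626)
θ=13°: ex = (C−B)/|BC| = (-0.9806,-0.1960); ey = (0.1960,-0.9806)
θ=13°: P = B + 1.82·ex + -2.61·ey = (0.6269,2.8776)
θ=215°: B = A + 3.00·(cos215°, sin215°) = (-2.4575, -1.7207)
θ=215°: |BD| = 10.5981
θ=215°: circle(B,4.00) ∩ circle(D,9.00): a=2.2324, h=3.3191
θ=215°:   candidates: C₊=(-0.7935,1.9168) cross=35.176; C₋=(0.2843,-4.6333) cross=-35.176
θ=215°:   branch - wants cross < 0 → take C=(0.2843,-4.6333) (cross=-35.176)
θ=215°: ex = (C−B)/|BC| = (0.6854,-0.7281); ey = (0.7281,0.6854)
θ=215°: P = B + 1.82·ex + -2.61·ey = (-3.1104,-4.8349)
θ=285°: B = A + 3.00·(cos285°, sin285°) = (0.7765, -2.8978)
θ=285°: |BD| = 7.7831
θ=285°: circle(B,4.00) ∩ circle(D,9.00): a=-0.2842, h=3.9899
θ=285°:   candidates: C₊=(-0.9728,0.6995) cross=31.054; C₋=(1.9982,-6.7066) cross=-31.054
θ=285°:   branch - wants cross < 0 → take C=(1.9982,-6.7066) (cross=-31.054)
θ=285°: ex = (C−B)/|BC| = (0.3054,-0.9522); ey = (0.9522,0.3054)
θ=285°: P = B + 1.82·ex + -2.61·ey = (-1.1529,-5.4280)

θ=13°: 0.63 2.88
θ=215°: -3.11 -4.83
θ=285°: -1.15 -5.43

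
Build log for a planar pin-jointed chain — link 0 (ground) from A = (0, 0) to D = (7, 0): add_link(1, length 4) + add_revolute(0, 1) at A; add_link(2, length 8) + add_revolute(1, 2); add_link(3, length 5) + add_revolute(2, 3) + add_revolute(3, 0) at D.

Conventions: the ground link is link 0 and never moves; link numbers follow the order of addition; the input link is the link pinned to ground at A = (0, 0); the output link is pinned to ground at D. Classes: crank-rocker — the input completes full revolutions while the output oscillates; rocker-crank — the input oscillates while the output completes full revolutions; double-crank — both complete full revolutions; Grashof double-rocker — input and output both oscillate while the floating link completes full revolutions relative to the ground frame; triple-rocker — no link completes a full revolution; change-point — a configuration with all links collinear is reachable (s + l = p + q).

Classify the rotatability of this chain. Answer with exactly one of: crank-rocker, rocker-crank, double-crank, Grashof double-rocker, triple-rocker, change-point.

lengths: ground=7, input=4, coupler=8, output=5
sorted: s=4 (shortest), l=8 (longest), p+q=12
s + l = 12 vs p + q = 12
s + l = p + q → change-point (collinear configuration reachable)

change-point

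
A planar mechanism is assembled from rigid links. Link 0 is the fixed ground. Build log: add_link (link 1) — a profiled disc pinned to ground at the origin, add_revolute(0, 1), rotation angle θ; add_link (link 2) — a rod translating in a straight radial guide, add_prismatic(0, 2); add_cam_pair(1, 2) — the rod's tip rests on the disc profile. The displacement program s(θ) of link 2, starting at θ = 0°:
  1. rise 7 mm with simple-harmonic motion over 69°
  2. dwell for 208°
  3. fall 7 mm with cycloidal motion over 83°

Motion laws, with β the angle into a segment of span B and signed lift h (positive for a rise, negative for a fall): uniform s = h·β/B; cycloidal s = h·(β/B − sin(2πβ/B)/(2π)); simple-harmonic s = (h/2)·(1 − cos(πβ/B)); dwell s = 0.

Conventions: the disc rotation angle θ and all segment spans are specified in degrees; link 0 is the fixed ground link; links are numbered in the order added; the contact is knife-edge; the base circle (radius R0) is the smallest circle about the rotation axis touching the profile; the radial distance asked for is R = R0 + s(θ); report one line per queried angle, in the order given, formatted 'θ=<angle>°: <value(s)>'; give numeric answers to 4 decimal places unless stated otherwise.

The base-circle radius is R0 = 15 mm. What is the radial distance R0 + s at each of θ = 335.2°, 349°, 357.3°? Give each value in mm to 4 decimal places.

seg 1 [0°–69°] simple-harmonic, h=7: full span → s += 7 → s = 7.0000
seg 2 [69°–277°] dwell: s stays 7.0000
seg 3 [277°–360°] cycloidal, h=-7: θ=335.2° here. β=58.2, B=83. -7·(0.7012 − sin(2π·0.7012)/(2π)) = -5.9706 → s = 1.0294
seg 3 [277°–360°] cycloidal, h=-7: θ=349° here. β=72, B=83. -7·(0.8675 − sin(2π·0.8675)/(2π)) = -6.8964 → s = 0.1036
seg 3 [277°–360°] cycloidal, h=-7: θ=357.3° here. β=80.3, B=83. -7·(0.9675 − sin(2π·0.9675)/(2π)) = -6.9984 → s = 0.0016
θ=335.2°: R = R0 + s = 15 + 1.0294 = 16.0294
θ=349°: R = R0 + s = 15 + 0.1036 = 15.1036
θ=357.3°: R = R0 + s = 15 + 0.0016 = 15.0016

θ=335.2°: 16.0294
θ=349°: 15.1036
θ=357.3°: 15.0016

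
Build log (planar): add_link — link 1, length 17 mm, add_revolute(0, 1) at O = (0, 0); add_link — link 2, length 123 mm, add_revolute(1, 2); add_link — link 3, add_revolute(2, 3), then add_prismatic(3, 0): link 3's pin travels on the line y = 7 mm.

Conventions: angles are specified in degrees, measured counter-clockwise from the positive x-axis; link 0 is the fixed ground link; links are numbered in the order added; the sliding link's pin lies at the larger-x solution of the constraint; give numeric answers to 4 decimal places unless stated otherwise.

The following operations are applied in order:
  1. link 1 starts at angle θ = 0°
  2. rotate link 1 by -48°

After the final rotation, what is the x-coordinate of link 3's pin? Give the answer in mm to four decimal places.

geometry: r = 17 mm, L = 123 mm, e = 7 mm; θ starts at 0°
rotate link 1 by -48°: θ ← 0° -48° = -48°
crank pin P = (r cos θ, r sin θ) = (11.375220, -12.633462)
h = r sin θ − e = -12.633462 − 7 = -19.633462
x = r cos θ + √(L² − h²) = 11.375220 + 121.422927 = 132.798147

132.7981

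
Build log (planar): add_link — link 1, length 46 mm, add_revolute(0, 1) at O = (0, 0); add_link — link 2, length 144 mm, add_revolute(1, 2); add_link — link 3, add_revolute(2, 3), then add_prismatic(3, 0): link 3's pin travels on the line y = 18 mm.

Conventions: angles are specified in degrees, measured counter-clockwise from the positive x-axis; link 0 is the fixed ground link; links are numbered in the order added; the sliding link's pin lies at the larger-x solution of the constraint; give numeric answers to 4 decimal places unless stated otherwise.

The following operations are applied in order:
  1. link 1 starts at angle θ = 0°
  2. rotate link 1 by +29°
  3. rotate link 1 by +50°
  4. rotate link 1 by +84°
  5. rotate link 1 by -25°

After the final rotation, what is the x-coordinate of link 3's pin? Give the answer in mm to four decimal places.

geometry: r = 46 mm, L = 144 mm, e = 18 mm; θ starts at 0°
rotate link 1 by +29°: θ ← 0° +29° = 29°
rotate link 1 by +50°: θ ← 29° +50° = 79°
rotate link 1 by +84°: θ ← 79° +84° = 163°
rotate link 1 by -25°: θ ← 163° -25° = 138°
crank pin P = (r cos θ, r sin θ) = (-34.184662, 30.780008)
h = r sin θ − e = 30.780008 − 18 = 12.780008
x = r cos θ + √(L² − h²) = -34.184662 + 143.431766 = 109.247104

109.2471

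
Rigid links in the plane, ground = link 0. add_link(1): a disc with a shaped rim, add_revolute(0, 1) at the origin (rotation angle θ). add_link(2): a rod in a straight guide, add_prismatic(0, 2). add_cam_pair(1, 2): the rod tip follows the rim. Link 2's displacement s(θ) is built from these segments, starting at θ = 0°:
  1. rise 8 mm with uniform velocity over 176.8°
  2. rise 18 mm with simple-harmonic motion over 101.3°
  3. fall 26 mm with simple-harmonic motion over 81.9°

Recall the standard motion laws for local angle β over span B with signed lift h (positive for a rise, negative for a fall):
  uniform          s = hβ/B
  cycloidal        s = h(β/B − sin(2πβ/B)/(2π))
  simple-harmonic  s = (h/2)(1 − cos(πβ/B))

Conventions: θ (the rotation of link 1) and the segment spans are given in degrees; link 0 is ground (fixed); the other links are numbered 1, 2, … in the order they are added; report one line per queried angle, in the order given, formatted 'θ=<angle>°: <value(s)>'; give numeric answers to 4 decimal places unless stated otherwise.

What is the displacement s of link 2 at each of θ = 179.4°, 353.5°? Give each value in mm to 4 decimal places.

segment 1 (0° to 176.8°, uniform, h = 8) is passed completely: s = 0.0000 + (8) = 8.0000
θ = 179.4° falls in segment 2 (176.8° to 278.1°, simple-harmonic, h = 18): β = 179.4 − 176.8 = 2.6°, B = 101.3°; Δs = 18/2·(1 − cos(π·0.0257)) = 0.0292; s = 8.0000 + 0.0292 = 8.0292
segment 2 (176.8° to 278.1°, simple-harmonic, h = 18) is passed completely: s = 8.0000 + (18) = 26.0000
θ = 353.5° falls in segment 3 (278.1° to 360°, simple-harmonic, h = -26): β = 353.5 − 278.1 = 75.4°, B = 81.9°; Δs = -26/2·(1 − cos(π·0.9206)) = -25.5980; s = 26.0000 − 25.5980 = 0.4020

θ=179.4°: 8.0292
θ=353.5°: 0.4020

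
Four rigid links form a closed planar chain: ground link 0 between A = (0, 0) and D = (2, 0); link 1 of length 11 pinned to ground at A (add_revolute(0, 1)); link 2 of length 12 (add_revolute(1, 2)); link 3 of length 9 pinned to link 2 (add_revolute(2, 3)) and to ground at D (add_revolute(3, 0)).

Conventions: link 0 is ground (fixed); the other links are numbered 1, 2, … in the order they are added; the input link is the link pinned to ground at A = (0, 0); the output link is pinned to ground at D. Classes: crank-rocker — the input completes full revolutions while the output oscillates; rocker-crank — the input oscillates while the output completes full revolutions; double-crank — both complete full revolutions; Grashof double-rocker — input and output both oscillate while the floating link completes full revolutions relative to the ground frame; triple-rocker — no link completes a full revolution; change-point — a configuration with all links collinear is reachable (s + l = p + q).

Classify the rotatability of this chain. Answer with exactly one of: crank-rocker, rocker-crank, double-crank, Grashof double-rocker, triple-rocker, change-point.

lengths: ground=2, input=11, coupler=12, output=9
sorted: s=2 (shortest), l=12 (longest), p+q=20
s + l = 14 vs p + q = 20
s + l < p + q (Grashof) with shortest = ground link → double-crank

double-crank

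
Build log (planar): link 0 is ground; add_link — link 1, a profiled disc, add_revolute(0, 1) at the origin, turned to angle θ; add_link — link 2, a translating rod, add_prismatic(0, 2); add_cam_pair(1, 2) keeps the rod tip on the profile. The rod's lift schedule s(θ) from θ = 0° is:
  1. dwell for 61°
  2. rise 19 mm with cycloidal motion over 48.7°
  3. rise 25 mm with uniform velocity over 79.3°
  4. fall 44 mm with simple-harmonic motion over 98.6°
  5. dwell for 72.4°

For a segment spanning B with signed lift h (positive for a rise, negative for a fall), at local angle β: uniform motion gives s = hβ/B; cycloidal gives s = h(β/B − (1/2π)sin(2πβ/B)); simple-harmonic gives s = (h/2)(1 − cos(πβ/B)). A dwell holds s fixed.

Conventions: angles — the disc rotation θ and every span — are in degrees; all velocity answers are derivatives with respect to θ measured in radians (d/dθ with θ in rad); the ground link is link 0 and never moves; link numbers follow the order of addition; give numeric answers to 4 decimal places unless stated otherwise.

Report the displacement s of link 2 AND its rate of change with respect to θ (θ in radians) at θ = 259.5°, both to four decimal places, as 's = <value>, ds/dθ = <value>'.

seg 1 [0°–61°] dwell: s stays 0.0000
seg 2 [61°–109.7°] cycloidal, h=19: full span → s += 19 → s = 19.0000
seg 3 [109.7°–189°] uniform, h=25: full span → s += 25 → s = 44.0000
seg 4 [189°–287.6°] simple-harmonic, h=-44: θ=259.5° here. β=70.5, B=98.6. -44/2·(1 − cos(π·0.7150)) = -35.7559 → s = 8.2441
velocity in seg [189°–287.6°] (simple-harmonic), θ in radians: β = 70.5° = 1.2305 rad, B = 98.6° = 1.7209 rad; ds/dθ = (πh/(2B)) sin(πβ/B) = (π·(-44)/(2·1.7209)) sin(π·0.7150) = -31.343058 mm/rad

s = 8.2441, ds/dθ = -31.3431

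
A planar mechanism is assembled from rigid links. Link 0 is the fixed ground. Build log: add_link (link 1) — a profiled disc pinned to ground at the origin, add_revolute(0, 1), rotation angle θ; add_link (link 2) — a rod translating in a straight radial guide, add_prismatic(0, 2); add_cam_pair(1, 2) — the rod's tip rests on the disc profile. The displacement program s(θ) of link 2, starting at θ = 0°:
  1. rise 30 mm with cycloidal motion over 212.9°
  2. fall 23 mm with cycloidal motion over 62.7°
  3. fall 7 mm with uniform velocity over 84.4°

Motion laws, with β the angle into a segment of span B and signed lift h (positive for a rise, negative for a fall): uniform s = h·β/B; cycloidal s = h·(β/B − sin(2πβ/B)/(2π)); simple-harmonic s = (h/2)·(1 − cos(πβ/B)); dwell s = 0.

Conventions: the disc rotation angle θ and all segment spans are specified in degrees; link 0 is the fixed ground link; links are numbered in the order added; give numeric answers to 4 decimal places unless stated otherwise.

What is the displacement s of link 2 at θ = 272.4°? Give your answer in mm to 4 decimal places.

seg 1 [0°–212.9°] cycloidal, h=30: full span → s += 30 → s = 30.0000
seg 2 [212.9°–275.6°] cycloidal, h=-23: θ=272.4° here. β=59.5, B=62.7. -23·(0.9490 − sin(2π·0.9490)/(2π)) = -22.9800 → s = 7.0200

7.0200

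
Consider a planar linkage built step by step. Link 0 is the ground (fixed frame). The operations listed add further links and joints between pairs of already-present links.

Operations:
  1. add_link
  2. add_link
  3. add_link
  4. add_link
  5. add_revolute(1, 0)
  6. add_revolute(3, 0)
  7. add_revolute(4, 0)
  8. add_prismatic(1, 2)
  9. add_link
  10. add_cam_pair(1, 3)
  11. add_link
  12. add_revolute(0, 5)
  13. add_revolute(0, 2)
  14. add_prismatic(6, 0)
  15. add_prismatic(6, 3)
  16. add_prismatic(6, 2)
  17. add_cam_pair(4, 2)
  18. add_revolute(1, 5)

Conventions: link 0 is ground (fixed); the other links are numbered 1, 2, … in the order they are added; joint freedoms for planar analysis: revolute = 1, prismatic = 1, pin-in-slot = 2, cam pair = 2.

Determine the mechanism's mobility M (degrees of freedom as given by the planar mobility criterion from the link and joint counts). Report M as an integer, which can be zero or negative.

(L,J1,J2)=(1,0,0); link0 fixed
link1: (2,0,0)
link2: (3,0,0)
link3: (4,0,0)
link4: (5,0,0)
R 1-0 [J1]: (5,1,0)
R 3-0 [J1]: (5,2,0)
R 4-0 [J1]: (5,3,0)
P 1-2 [J1]: (5,4,0)
link5: (6,4,0)
C 1-3 [J2]: (6,4,1)
link6: (7,4,1)
R 0-5 [J1]: (7,5,1)
R 0-2 [J1]: (7,6,1)
P 6-0 [J1]: (7,7,1)
P 6-3 [J1]: (7,8,1)
P 6-2 [J1]: (7,9,1)
C 4-2 [J2]: (7,9,2)
R 1-5 [J1]: (7,10,2)
Grübler: 3·6 − 2·10 − 2 = -4

M = -4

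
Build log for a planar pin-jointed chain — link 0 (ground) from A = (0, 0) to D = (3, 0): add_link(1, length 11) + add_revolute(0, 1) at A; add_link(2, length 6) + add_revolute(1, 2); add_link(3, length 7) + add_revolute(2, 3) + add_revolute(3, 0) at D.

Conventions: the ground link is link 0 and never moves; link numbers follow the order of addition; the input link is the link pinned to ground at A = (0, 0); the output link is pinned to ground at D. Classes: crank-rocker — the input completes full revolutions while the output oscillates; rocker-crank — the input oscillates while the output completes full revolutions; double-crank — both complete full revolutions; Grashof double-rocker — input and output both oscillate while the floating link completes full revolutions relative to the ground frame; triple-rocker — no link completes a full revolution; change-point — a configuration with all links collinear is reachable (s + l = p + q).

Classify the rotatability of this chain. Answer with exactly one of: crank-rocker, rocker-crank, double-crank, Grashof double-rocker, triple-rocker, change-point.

lengths: ground=3, input=11, coupler=6, output=7
sorted: s=3 (shortest), l=11 (longest), p+q=13
s + l = 14 vs p + q = 13
s + l > p + q → non-Grashof → no link fully rotates → triple-rocker

triple-rocker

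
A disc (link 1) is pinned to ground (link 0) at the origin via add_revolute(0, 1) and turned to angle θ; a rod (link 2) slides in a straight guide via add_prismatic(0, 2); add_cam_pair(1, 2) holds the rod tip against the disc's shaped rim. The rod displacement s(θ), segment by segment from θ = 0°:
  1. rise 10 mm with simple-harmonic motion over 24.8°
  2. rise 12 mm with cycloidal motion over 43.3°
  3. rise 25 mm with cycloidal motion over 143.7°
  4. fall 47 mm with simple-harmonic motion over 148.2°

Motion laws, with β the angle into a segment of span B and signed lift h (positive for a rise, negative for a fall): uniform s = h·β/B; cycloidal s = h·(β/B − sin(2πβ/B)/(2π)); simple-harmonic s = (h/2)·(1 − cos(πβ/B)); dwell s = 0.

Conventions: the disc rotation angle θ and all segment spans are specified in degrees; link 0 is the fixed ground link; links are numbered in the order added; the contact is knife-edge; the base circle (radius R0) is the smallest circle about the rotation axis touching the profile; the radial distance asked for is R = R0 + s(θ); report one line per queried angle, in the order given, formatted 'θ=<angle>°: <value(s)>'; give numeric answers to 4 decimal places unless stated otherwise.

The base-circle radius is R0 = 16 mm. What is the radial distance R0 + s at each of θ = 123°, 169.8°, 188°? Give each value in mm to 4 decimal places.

segment 1 (0° to 24.8°, simple-harmonic, h = 10) is passed completely: s = 0.0000 + (10) = 10.0000
segment 2 (24.8° to 68.1°, cycloidal, h = 12) is passed completely: s = 10.0000 + (12) = 22.0000
θ = 123° falls in segment 3 (68.1° to 211.8°, cycloidal, h = 25): β = 123 − 68.1 = 54.9°, B = 143.7°; Δs = 25·(0.3820 − sin(2π·0.3820)/(2π)) = 6.8649; s = 22.0000 + 6.8649 = 28.8649
θ = 169.8° falls in segment 3 (68.1° to 211.8°, cycloidal, h = 25): β = 169.8 − 68.1 = 101.7°, B = 143.7°; Δs = 25·(0.7077 − sin(2π·0.7077)/(2π)) = 21.5324; s = 22.0000 + 21.5324 = 43.5324
θ = 188° falls in segment 3 (68.1° to 211.8°, cycloidal, h = 25): β = 188 − 68.1 = 119.9°, B = 143.7°; Δs = 25·(0.8344 − sin(2π·0.8344)/(2π)) = 24.2921; s = 22.0000 + 24.2921 = 46.2921
θ=123°: R = R0 + s = 16 + 28.8649 = 44.8649
θ=169.8°: R = R0 + s = 16 + 43.5324 = 59.5324
θ=188°: R = R0 + s = 16 + 46.2921 = 62.2921

θ=123°: 44.8649
θ=169.8°: 59.5324
θ=188°: 62.2921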